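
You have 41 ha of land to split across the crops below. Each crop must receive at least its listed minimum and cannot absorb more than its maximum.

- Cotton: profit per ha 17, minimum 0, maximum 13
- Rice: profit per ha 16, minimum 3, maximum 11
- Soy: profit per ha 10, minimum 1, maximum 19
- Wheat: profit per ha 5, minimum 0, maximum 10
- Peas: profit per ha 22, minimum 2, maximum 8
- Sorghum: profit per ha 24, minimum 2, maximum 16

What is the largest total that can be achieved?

Meeting every minimum uses 0+3+1+0+2+2 = 8 ha, leaving 33.
Rank by profit per ha: Sorghum 24 > Peas 22 > Cotton 17 > Rice 16 > Soy 10 > Wheat 5.
Give Sorghum 14 more to hit its cap of 16 ; 19 left.
Give Peas 6 more to hit its cap of 8 ; 13 left.
Cotton takes 13 more to reach its cap of 13 ; 0 left.
Total = 17×13 + 16×3 + 10×1 + 22×8 + 24×16 = 839.

839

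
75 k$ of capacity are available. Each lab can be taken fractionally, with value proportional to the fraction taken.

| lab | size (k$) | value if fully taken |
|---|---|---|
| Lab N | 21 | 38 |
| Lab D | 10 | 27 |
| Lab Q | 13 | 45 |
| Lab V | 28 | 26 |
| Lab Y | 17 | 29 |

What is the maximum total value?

152

Rank by value-to-size ratio: Lab Q 45/13≈3.46, Lab D 27/10≈2.7, Lab N 38/21≈1.81, Lab Y 29/17≈1.71, Lab V 26/28≈0.929.
Take all of Lab Q (13 k$, value 45) ; 62 k$ left.
Lab D: take in full, 10 k$ for value 27 ; 52 left.
All 21 k$ of Lab N fit (value 38) ; 31 remain.
All 17 k$ of Lab Y fit (value 29) ; 14 remain.
Fill the last 14 k$ with part of Lab V: 14/28 of it earns 13.
Total value = 152.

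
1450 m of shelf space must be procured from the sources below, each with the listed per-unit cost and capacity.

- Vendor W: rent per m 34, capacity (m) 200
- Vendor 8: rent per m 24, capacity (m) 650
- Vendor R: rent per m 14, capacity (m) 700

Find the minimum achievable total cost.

28800

Fill from the cheapest source first.
Vendor R at 14: take all 700 m → 750 still needed.
Vendor 8 at 24: take all 650 m → 100 still needed.
Vendor W (34): take the remaining 100 → done.
Cost = 700×14 + 650×24 + 100×34 = 28800.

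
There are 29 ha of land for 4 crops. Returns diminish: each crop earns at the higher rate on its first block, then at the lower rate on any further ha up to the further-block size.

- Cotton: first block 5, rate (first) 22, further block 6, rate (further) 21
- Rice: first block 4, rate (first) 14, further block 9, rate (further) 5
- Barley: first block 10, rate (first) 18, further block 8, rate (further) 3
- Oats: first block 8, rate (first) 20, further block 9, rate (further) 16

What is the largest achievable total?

576

Rank every tier by rate: Cotton/tier1 22 > Cotton/tier2 21 > Oats/tier1 20 > Barley/tier1 18 > Oats/tier2 16 > Rice/tier1 14 > Rice/tier2 5 > Barley/tier2 3.
Fill Cotton tier1 block (5 at 22) → 24 left.
Fill Cotton tier2 block (6 at 21) → 18 left.
Oats/tier1 (20): +8 → 10 left.
Barley tier1 at 18: fill all 10 → 0 left.
Total = 22×5 + 21×6 + 20×8 + 18×10 = 576.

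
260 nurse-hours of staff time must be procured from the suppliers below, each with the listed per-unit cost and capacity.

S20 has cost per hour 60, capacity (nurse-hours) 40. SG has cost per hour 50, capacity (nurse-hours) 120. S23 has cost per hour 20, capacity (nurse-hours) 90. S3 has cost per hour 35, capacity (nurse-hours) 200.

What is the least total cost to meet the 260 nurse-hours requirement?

7750

Cheapest first:
S23 at 20: take all 90 nurse-hours → 170 still needed.
S3 at 35: take 170 of its 200 → requirement met.
SG, S20: unused.
Cost = 90×20 + 170×35 = 7750.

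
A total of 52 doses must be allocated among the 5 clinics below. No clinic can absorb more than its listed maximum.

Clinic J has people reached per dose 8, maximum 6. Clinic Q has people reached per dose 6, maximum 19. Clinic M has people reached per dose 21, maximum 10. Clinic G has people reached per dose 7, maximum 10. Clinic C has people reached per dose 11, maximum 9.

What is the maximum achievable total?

529

Highest people reached per dose first: Clinic M 21 > Clinic C 11 > Clinic J 8 > Clinic G 7 > Clinic Q 6.
Clinic M takes 10 to reach its cap of 10 → 42 left.
Clinic C takes 9 to reach its cap of 9 → 33 left.
Clinic J: +6 to 6 (cap) → 27 left.
Clinic G: +10 to 10 (cap) → 17 left.
Clinic Q has room for 19 but only 17 remain, so it gets 17.
Total = 8×6 + 6×17 + 21×10 + 7×10 + 11×9 = 529.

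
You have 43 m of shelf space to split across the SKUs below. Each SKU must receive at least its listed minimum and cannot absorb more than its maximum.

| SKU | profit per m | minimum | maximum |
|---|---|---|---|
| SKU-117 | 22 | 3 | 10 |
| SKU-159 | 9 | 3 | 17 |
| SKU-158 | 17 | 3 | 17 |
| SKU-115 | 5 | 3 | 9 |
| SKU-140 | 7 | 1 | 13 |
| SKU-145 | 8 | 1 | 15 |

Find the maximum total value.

638

Meeting every minimum uses 3+3+3+3+1+1 = 14 m, leaving 29.
Order the SKUs by profit per m: SKU-117 22 > SKU-158 17 > SKU-159 9 > SKU-145 8 > SKU-140 7 > SKU-115 5.
SKU-117: +7 to 10 (cap) — 22 left.
Give SKU-158 14 more to hit its cap of 17 — 8 left.
SKU-159: +8 (room for 14) → 11. Pool exhausted.
Total = 22×10 + 9×11 + 17×17 + 5×3 + 7×1 + 8×1 = 638.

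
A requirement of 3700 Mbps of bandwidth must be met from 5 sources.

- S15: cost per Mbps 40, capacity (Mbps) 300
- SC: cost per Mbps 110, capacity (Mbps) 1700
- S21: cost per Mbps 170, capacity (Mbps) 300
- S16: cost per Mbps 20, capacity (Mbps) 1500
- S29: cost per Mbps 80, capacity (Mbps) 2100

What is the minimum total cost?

194000

Cheapest first:
S16 at 20: take all 1500 Mbps ; 2200 still needed.
Take 300 from S15 at 40 ; need 1900 more.
S29 at 80: take 1900 of its 2100 ; requirement met.
SC, S21: unused.
Cost = 1500×20 + 300×40 + 1900×80 = 194000.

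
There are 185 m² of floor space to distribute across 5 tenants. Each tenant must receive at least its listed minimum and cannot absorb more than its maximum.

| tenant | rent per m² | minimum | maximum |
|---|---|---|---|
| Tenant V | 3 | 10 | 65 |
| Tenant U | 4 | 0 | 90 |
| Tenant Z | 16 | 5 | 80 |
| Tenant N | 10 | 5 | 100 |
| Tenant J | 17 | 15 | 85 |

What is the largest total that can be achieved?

2855

Meeting every minimum uses 10+0+5+5+15 = 35 m², leaving 150.
Rank by rent per m²: Tenant J 17 > Tenant Z 16 > Tenant N 10 > Tenant U 4 > Tenant V 3.
Tenant J takes 70 more to reach its cap of 85 — 80 left.
Tenant Z: +75 to 80 (cap) — 5 left.
Tenant N: +5 (room for 95) → 10. Pool exhausted.
Total = 3×10 + 16×80 + 10×10 + 17×85 = 2855.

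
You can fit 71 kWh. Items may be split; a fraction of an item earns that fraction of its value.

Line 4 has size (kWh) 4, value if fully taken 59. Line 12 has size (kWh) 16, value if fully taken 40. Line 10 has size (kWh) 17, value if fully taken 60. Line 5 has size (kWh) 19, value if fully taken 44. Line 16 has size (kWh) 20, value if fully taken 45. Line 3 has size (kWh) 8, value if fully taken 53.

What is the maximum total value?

271.75

Rank by value-to-size ratio: Line 4 59/4≈14.8, Line 3 53/8≈6.62, Line 10 60/17≈3.53, Line 12 40/16≈2.5, Line 5 44/19≈2.32, Line 16 45/20≈2.25.
All 4 kWh of Line 4 fit (value 59) — 67 remain.
All 8 kWh of Line 3 fit (value 53) — 59 remain.
Line 10: take in full, 17 kWh for value 60 — 42 left.
Take all of Line 12 (16 kWh, value 40) — 26 kWh left.
Line 5: take in full, 19 kWh for value 44 — 7 left.
7 kWh left: a 7/20 share of Line 16 gives 45×7/20 = 15.75.
Total value = 271.75.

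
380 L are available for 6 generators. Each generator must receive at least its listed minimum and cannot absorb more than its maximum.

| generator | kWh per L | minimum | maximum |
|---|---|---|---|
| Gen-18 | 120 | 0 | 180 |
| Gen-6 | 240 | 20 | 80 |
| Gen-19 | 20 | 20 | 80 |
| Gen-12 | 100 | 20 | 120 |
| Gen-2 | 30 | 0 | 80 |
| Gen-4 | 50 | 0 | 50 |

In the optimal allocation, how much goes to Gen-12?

Meeting every minimum uses 0+20+20+20+0+0 = 60 L, leaving 320.
Rank by kWh per L: Gen-6 240 > Gen-18 120 > Gen-12 100 > Gen-4 50 > Gen-2 30 > Gen-19 20.
Give Gen-6 60 more to hit its cap of 80 — 260 left.
Gen-18 takes 180 more to reach its cap of 180 — 80 left.
Gen-12: +80 (room for 100) → 100. Pool exhausted.

100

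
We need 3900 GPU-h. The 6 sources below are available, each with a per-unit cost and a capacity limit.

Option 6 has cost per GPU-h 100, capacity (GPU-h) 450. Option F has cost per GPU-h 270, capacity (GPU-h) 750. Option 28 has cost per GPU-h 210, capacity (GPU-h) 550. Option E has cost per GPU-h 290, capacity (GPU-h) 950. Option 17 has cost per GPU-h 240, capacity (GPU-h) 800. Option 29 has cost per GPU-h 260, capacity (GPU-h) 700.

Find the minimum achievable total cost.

Use sources in increasing cost order.
Take 450 from Option 6 at 100 — need 3450 more.
Take 550 from Option 28 at 210 — need 2900 more.
Option 17 (240): use full 800 — 2100 GPU-h to go.
Take 700 from Option 29 at 260 — need 1400 more.
Option F at 270: take all 750 GPU-h — 650 still needed.
Option E (290): take the remaining 650 — done.
Cost = 450×100 + 550×210 + 800×240 + 700×260 + 750×270 + 650×290 = 925500.

925500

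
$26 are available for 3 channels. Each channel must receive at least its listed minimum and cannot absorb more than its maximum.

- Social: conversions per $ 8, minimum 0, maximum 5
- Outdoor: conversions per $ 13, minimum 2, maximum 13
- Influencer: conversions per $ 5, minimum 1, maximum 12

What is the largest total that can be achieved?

249

Meeting every minimum uses 0+2+1 = 3 $, leaving 23.
Rank by conversions per $: Outdoor 13 > Social 8 > Influencer 5.
Outdoor takes 11 more to reach its cap of 13 → 12 left.
Give Social 5 more to hit its cap of 5 → 7 left.
Influencer has room for 11 more but only 7 remain, so it gets 8.
Total = 8×5 + 13×13 + 5×8 = 249.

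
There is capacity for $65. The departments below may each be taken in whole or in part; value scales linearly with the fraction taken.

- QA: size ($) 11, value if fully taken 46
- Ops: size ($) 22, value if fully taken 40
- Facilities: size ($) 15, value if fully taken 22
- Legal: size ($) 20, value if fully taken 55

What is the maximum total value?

Rank by value-to-size ratio: QA 46/11≈4.18, Legal 55/20≈2.75, Ops 40/22≈1.82, Facilities 22/15≈1.47.
QA: take in full, 11 $ for value 46 — 54 left.
Take all of Legal (20 $, value 55) — 34 $ left.
Take all of Ops (22 $, value 40) — 12 $ left.
Only 12 $ remain; take 12/15 of Facilities for value 22×12/15 = 17.6.
Total value = 158.6.

158.6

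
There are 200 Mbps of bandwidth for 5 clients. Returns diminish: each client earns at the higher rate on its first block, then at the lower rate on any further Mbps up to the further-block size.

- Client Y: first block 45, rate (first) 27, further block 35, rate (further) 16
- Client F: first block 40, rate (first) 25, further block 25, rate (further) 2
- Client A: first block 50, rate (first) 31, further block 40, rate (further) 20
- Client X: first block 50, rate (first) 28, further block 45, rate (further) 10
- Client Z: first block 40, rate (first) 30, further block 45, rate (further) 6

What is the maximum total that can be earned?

Order all 10 blocks by rate: Client A/T1 31 > Client Z/T1 30 > Client X/T1 28 > Client Y/T1 27 > Client F/T1 25 > Client A/T2 20 > Client Y/T2 16 > Client X/T2 10 > Client Z/T2 6 > Client F/T2 2.
Client A/T1 (31): +50 ; 150 left.
Client Z/T1 (30): +40 ; 110 left.
Client X T1 at 28: fill all 50 ; 60 left.
Client Y T1 at 27: fill all 45 ; 15 left.
15 remain; put them into Client F T1 at 25.
Total = 31×50 + 30×40 + 28×50 + 27×45 + 25×15 = 5740.

5740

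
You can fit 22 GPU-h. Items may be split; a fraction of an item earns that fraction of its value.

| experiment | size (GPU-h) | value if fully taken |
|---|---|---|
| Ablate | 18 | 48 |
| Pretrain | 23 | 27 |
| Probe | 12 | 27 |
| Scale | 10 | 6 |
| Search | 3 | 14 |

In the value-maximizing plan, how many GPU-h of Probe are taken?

1

Rank by value-to-size ratio: Search 14/3≈4.67, Ablate 48/18≈2.67, Probe 27/12≈2.25, Pretrain 27/23≈1.17, Scale 6/10≈0.6.
All 3 GPU-h of Search fit (value 14) ; 19 remain.
Ablate: take in full, 18 GPU-h for value 48 ; 1 left.
Fill the last 1 GPU-h with part of Probe: 1/12 of it earns 2.25.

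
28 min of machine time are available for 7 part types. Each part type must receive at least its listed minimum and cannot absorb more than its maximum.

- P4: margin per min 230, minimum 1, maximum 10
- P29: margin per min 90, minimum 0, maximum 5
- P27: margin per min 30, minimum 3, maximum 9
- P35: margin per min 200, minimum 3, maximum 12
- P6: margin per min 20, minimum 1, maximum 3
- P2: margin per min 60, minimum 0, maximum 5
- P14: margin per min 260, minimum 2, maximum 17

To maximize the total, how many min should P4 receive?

Meeting every minimum uses 1+0+3+3+1+0+2 = 10 min, leaving 18.
Highest margin per min first: P14 260 > P4 230 > P35 200 > P29 90 > P2 60 > P27 30 > P6 20.
P14: +15 to 17 (cap) — 3 left.
P4 has room for 9 more but only 3 remain, so it gets 4.

4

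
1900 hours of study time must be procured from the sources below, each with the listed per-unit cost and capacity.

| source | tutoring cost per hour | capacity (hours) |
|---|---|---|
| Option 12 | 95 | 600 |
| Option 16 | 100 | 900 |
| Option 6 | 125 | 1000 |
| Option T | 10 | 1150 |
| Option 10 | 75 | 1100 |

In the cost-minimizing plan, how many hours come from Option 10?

Fill from the cheapest source first.
Option T (10): use full 1150 ; 750 hours to go.
Option 10 (75): take the remaining 750 ; done.
Option 12, Option 16, Option 6: unused.

750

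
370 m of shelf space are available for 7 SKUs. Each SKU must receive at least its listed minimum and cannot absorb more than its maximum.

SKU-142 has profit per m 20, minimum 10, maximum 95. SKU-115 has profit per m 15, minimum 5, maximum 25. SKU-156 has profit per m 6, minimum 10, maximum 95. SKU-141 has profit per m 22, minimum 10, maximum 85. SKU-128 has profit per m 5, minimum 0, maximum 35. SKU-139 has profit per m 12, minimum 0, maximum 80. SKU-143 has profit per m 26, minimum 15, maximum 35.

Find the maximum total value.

6315

Meeting every minimum uses 10+5+10+10+0+0+15 = 50 m, leaving 320.
Order the SKUs by profit per m: SKU-143 26 > SKU-141 22 > SKU-142 20 > SKU-115 15 > SKU-139 12 > SKU-156 6 > SKU-128 5.
Give SKU-143 20 more to hit its cap of 35 — 300 left.
SKU-141 takes 75 more to reach its cap of 85 — 225 left.
SKU-142: +85 to 95 (cap) — 140 left.
SKU-115: +20 to 25 (cap) — 120 left.
Give SKU-139 80 more to hit its cap of 80 — 40 left.
Only 40 left; SKU-156 takes them to reach 50.
Total = 20×95 + 15×25 + 6×50 + 22×85 + 12×80 + 26×35 = 6315.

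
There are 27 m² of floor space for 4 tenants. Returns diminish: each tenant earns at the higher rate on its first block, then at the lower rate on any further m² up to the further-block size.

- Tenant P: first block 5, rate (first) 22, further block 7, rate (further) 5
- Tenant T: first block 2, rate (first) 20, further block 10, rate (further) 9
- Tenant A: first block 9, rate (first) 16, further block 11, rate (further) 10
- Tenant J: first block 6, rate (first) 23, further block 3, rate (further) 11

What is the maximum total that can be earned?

Rank every tier by rate: Tenant J/T1 23 > Tenant P/T1 22 > Tenant T/T1 20 > Tenant A/T1 16 > Tenant J/T2 11 > Tenant A/T2 10 > Tenant T/T2 9 > Tenant P/T2 5.
Fill Tenant J T1 block (6 at 23) ; 21 left.
Tenant P/T1 (22): +5 ; 16 left.
Tenant T T1 at 20: fill all 2 ; 14 left.
Tenant A/T1 (16): +9 ; 5 left.
Tenant J/T2 (11): +3 ; 2 left.
2 remain; put them into Tenant A T2 at 10.
Total = 23×6 + 22×5 + 20×2 + 16×9 + 11×3 + 10×2 = 485.

485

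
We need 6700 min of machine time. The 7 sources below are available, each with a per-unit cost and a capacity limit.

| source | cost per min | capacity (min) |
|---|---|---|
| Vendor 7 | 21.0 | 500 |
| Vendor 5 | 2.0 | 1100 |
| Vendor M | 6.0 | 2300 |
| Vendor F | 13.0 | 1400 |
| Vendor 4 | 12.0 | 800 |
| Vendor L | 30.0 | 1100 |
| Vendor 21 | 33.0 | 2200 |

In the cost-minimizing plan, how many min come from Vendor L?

600

Fill from the cheapest source first.
Take 1100 from Vendor 5 at 2.0 → need 5600 more.
Vendor M (6.0): use full 2300 → 3300 min to go.
Vendor 4 at 12.0: take all 800 min → 2500 still needed.
Take 1400 from Vendor F at 13.0 → need 1100 more.
Vendor 7 at 21.0: take all 500 min → 600 still needed.
Vendor L at 30.0: take 600 of its 1100 → requirement met.
Vendor 21: unused.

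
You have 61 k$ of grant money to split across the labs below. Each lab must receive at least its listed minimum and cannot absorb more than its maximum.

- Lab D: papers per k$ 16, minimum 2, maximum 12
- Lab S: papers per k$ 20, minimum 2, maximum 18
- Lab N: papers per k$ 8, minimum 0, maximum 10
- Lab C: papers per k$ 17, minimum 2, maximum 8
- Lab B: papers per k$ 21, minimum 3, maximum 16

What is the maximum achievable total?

1080

Meeting every minimum uses 2+2+0+2+3 = 9 k$, leaving 52.
Rank by papers per k$: Lab B 21 > Lab S 20 > Lab C 17 > Lab D 16 > Lab N 8.
Lab B: +13 to 16 (cap) → 39 left.
Give Lab S 16 more to hit its cap of 18 → 23 left.
Give Lab C 6 more to hit its cap of 8 → 17 left.
Lab D: +10 to 12 (cap) → 7 left.
Lab N has room for 10 more but only 7 remain, so it gets 7.
Total = 16×12 + 20×18 + 8×7 + 17×8 + 21×16 = 1080.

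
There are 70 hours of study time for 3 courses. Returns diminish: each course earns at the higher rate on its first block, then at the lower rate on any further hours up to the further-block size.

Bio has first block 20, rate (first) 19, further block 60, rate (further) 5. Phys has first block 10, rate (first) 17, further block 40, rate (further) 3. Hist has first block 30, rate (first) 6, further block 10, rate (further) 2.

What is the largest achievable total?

Order all 6 blocks by rate: Bio/first 19 > Phys/first 17 > Hist/first 6 > Bio/second 5 > Phys/second 3 > Hist/second 2.
Bio/first (19): +20 — 50 left.
Phys/first (17): +10 — 40 left.
Hist/first (6): +30 — 10 left.
Bio second at 5: only 10 left, fill 10.
Total = 19×20 + 17×10 + 6×30 + 5×10 = 780.

780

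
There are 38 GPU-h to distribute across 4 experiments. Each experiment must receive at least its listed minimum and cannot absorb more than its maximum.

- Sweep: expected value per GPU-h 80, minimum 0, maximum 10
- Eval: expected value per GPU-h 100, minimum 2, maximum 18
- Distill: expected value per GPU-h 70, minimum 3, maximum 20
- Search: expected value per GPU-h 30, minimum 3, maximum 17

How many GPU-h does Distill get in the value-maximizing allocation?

7

Meeting every minimum uses 0+2+3+3 = 8 GPU-h, leaving 30.
Order the experiments by expected value per GPU-h: Eval 100 > Sweep 80 > Distill 70 > Search 30.
Eval takes 16 more to reach its cap of 18 ; 14 left.
Sweep: +10 to 10 (cap) ; 4 left.
Only 4 left; Distill takes them to reach 7.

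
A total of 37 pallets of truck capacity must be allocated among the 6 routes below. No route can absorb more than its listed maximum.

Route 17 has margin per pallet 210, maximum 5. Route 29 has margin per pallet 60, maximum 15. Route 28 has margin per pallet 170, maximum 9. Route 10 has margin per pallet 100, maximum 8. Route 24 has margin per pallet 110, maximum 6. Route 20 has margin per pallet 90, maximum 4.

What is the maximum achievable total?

4700

Highest margin per pallet first: Route 17 210 > Route 28 170 > Route 24 110 > Route 10 100 > Route 20 90 > Route 29 60.
Route 17 takes 5 to reach its cap of 5 → 32 left.
Route 28: +9 to 9 (cap) → 23 left.
Route 24 takes 6 to reach its cap of 6 → 17 left.
Route 10: +8 to 8 (cap) → 9 left.
Route 20 takes 4 to reach its cap of 4 → 5 left.
Only 5 left; Route 29 takes them to reach 5.
Total = 210×5 + 60×5 + 170×9 + 100×8 + 110×6 + 90×4 = 4700.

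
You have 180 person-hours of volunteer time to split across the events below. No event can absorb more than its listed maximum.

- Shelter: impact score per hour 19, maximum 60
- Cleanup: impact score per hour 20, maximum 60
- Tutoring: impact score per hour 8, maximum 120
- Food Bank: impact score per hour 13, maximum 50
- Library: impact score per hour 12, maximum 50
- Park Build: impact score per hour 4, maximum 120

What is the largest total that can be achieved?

Highest impact score per hour first: Cleanup 20 > Shelter 19 > Food Bank 13 > Library 12 > Tutoring 8 > Park Build 4.
Cleanup: +60 to 60 (cap) ; 120 left.
Shelter: +60 to 60 (cap) ; 60 left.
Food Bank takes 50 to reach its cap of 50 ; 10 left.
Library has room for 50 but only 10 remain, so it gets 10.
Total = 19×60 + 20×60 + 13×50 + 12×10 = 3110.

3110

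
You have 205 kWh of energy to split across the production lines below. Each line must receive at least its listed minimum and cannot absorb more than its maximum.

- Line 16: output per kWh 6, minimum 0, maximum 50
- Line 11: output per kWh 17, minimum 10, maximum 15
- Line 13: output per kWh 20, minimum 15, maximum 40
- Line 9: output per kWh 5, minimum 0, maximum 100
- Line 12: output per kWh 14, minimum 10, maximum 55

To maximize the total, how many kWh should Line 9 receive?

Meeting every minimum uses 0+10+15+0+10 = 35 kWh, leaving 170.
Highest output per kWh first: Line 13 20 > Line 11 17 > Line 12 14 > Line 16 6 > Line 9 5.
Line 13: +25 to 40 (cap) ; 145 left.
Line 11 takes 5 more to reach its cap of 15 ; 140 left.
Give Line 12 45 more to hit its cap of 55 ; 95 left.
Give Line 16 50 more to hit its cap of 50 ; 45 left.
Line 9 has room for 100 more but only 45 remain, so it gets 45.

45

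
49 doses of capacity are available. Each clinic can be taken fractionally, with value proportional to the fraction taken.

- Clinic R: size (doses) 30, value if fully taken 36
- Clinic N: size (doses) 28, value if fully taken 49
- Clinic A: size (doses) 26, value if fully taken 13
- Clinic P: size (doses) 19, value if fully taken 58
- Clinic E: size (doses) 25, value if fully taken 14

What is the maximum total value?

109.4

Best value per unit of size first: Clinic P 58/19≈3.05, Clinic N 49/28≈1.75, Clinic R 36/30≈1.2, Clinic E 14/25≈0.56, Clinic A 13/26≈0.5.
All 19 doses of Clinic P fit (value 58) — 30 remain.
All 28 doses of Clinic N fit (value 49) — 2 remain.
Only 2 doses remain; take 2/30 of Clinic R for value 36×2/30 = 2.4.
Total value = 109.4.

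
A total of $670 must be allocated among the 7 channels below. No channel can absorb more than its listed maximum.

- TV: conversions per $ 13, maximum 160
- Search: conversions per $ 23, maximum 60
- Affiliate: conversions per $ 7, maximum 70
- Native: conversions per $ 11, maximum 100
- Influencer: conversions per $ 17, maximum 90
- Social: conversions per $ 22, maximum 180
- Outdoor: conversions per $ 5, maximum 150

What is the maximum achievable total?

10590

Order the channels by conversions per $: Search 23 > Social 22 > Influencer 17 > TV 13 > Native 11 > Affiliate 7 > Outdoor 5.
Search: +60 to 60 (cap) → 610 left.
Social: +180 to 180 (cap) → 430 left.
Give Influencer 90 to hit its cap of 90 → 340 left.
TV: +160 to 160 (cap) → 180 left.
Native: +100 to 100 (cap) → 80 left.
Affiliate: +70 to 70 (cap) → 10 left.
Outdoor: +10 (room for 150) → 10. Pool exhausted.
Total = 13×160 + 23×60 + 7×70 + 11×100 + 17×90 + 22×180 + 5×10 = 10590.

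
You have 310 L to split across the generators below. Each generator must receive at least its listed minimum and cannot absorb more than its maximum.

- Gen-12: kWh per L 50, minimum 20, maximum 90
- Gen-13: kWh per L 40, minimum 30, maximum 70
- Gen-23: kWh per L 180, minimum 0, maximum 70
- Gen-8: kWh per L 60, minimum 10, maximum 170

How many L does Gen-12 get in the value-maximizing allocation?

Meeting every minimum uses 20+30+0+10 = 60 L, leaving 250.
Rank by kWh per L: Gen-23 180 > Gen-8 60 > Gen-12 50 > Gen-13 40.
Give Gen-23 70 more to hit its cap of 70 ; 180 left.
Gen-8 takes 160 more to reach its cap of 170 ; 20 left.
Gen-12 has room for 70 more but only 20 remain, so it gets 40.

40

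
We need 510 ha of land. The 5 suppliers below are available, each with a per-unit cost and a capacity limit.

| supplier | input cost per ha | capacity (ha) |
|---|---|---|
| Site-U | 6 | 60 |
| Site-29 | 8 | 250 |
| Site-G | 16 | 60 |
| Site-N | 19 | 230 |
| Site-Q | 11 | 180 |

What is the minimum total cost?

4660

Fill from the cheapest supplier first.
Take 60 from Site-U at 6 → need 450 more.
Site-29 at 8: take all 250 ha → 200 still needed.
Site-Q (11): use full 180 → 20 ha to go.
Site-G (16): take the remaining 20 → done.
Site-N: unused.
Cost = 60×6 + 250×8 + 180×11 + 20×16 = 4660.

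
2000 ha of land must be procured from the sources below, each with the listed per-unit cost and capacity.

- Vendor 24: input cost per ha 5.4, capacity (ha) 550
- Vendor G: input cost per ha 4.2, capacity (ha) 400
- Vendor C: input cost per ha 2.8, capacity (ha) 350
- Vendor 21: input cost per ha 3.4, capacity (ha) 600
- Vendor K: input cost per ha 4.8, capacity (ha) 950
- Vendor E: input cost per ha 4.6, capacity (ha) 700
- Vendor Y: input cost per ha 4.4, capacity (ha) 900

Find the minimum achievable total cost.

7560

Use sources in increasing cost order.
Take 350 from Vendor C at 2.8 — need 1650 more.
Vendor 21 at 3.4: take all 600 ha — 1050 still needed.
Take 400 from Vendor G at 4.2 — need 650 more.
Take 650 from Vendor Y at 4.4 to finish.
Vendor E, Vendor K, Vendor 24: unused.
Cost = 350×2.8 + 600×3.4 + 400×4.2 + 650×4.4 = 7560.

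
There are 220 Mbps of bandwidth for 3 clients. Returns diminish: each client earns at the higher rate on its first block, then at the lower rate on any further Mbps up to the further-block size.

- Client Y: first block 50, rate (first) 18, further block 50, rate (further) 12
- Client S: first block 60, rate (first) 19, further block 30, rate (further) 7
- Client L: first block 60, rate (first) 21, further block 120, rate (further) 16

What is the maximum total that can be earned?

4100

Rank every tier by rate: Client L/tier1 21 > Client S/tier1 19 > Client Y/tier1 18 > Client L/tier2 16 > Client Y/tier2 12 > Client S/tier2 7.
Fill Client L tier1 block (60 at 21) → 160 left.
Client S tier1 at 19: fill all 60 → 100 left.
Fill Client Y tier1 block (50 at 18) → 50 left.
Client L/tier2: +50 of 120 at 16; pool empty.
Total = 21×60 + 19×60 + 18×50 + 16×50 = 4100.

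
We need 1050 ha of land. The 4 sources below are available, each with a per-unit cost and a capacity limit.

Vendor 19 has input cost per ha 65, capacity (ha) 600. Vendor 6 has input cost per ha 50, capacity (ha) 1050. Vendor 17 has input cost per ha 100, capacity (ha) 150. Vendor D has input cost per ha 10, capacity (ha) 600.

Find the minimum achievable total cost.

Cheapest first:
Vendor D at 10: take all 600 ha — 450 still needed.
Take 450 from Vendor 6 at 50 to finish.
Vendor 19, Vendor 17: unused.
Cost = 600×10 + 450×50 = 28500.

28500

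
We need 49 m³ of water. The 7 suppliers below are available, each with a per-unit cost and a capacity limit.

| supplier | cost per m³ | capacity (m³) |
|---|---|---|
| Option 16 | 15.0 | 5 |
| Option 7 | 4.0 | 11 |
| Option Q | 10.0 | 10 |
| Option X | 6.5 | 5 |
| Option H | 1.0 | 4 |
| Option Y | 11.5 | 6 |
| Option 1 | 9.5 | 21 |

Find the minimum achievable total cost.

360

Fill from the cheapest supplier first.
Option H at 1.0: take all 4 m³ — 45 still needed.
Option 7 (4.0): use full 11 — 34 m³ to go.
Take 5 from Option X at 6.5 — need 29 more.
Option 1 (9.5): use full 21 — 8 m³ to go.
Take 8 from Option Q at 10.0 to finish.
Option Y, Option 16: unused.
Cost = 4×1.0 + 11×4.0 + 5×6.5 + 21×9.5 + 8×10.0 = 360.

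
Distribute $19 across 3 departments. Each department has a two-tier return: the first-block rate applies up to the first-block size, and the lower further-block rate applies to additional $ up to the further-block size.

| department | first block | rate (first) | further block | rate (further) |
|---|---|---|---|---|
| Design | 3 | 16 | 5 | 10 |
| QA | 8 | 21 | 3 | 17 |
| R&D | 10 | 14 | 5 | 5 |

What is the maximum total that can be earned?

337

Order all 6 blocks by rate: QA/T1 21 > QA/T2 17 > Design/T1 16 > R&D/T1 14 > Design/T2 10 > R&D/T2 5.
QA/T1 (21): +8 ; 11 left.
QA/T2 (17): +3 ; 8 left.
Fill Design T1 block (3 at 16) ; 5 left.
5 remain; put them into R&D T1 at 14.
Total = 21×8 + 17×3 + 16×3 + 14×5 = 337.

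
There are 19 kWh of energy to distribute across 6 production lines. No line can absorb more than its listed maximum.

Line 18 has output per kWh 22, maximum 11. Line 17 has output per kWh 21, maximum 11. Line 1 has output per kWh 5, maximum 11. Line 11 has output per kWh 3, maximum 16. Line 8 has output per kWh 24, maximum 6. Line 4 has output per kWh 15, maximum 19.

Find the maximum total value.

428

Order the production lines by output per kWh: Line 8 24 > Line 18 22 > Line 17 21 > Line 4 15 > Line 1 5 > Line 11 3.
Give Line 8 6 to hit its cap of 6 — 13 left.
Give Line 18 11 to hit its cap of 11 — 2 left.
Line 17 has room for 11 but only 2 remain, so it gets 2.
Total = 22×11 + 21×2 + 24×6 = 428.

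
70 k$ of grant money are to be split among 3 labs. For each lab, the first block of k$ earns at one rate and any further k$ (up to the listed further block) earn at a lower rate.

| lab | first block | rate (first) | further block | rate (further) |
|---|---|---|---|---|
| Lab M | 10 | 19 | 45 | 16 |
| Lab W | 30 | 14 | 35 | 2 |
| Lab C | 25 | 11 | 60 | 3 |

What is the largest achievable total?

1120

Treat each block as its own option and order by rate: Lab M/tier1 19 > Lab M/tier2 16 > Lab W/tier1 14 > Lab C/tier1 11 > Lab C/tier2 3 > Lab W/tier2 2.
Lab M tier1 at 19: fill all 10 ; 60 left.
Lab M tier2 at 16: fill all 45 ; 15 left.
15 remain; put them into Lab W tier1 at 14.
Total = 19×10 + 16×45 + 14×15 = 1120.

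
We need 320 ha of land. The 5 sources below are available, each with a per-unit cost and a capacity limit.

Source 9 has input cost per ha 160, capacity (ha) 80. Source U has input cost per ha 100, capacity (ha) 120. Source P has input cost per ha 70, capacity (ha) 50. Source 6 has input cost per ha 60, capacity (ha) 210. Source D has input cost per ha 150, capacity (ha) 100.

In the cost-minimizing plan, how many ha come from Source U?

60

Fill from the cheapest source first.
Take 210 from Source 6 at 60 → need 110 more.
Take 50 from Source P at 70 → need 60 more.
Source U (100): take the remaining 60 → done.
Source D, Source 9: unused.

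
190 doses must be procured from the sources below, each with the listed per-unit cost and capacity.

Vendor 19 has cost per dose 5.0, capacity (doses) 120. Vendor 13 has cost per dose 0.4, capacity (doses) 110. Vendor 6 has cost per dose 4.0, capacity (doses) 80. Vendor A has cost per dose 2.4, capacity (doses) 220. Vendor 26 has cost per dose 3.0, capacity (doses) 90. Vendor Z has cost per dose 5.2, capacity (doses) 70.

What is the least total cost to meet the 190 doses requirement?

Cheapest first:
Take 110 from Vendor 13 at 0.4 ; need 80 more.
Take 80 from Vendor A at 2.4 to finish.
Vendor 26, Vendor 6, Vendor 19, Vendor Z: unused.
Cost = 110×0.4 + 80×2.4 = 236.

236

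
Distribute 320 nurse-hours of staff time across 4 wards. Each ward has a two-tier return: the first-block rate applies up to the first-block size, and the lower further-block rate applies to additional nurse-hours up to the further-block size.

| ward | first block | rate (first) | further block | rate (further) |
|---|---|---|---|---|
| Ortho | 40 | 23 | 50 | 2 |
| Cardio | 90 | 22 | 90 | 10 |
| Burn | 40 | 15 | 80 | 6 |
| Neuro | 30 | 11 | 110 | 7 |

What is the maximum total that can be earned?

4940

Treat each block as its own option and order by rate: Ortho/T1 23 > Cardio/T1 22 > Burn/T1 15 > Neuro/T1 11 > Cardio/T2 10 > Neuro/T2 7 > Burn/T2 6 > Ortho/T2 2.
Fill Ortho T1 block (40 at 23) — 280 left.
Cardio T1 at 22: fill all 90 — 190 left.
Burn T1 at 15: fill all 40 — 150 left.
Neuro/T1 (11): +30 — 120 left.
Cardio T2 at 10: fill all 90 — 30 left.
Neuro T2 at 7: only 30 left, fill 30.
Total = 23×40 + 22×90 + 15×40 + 11×30 + 10×90 + 7×30 = 4940.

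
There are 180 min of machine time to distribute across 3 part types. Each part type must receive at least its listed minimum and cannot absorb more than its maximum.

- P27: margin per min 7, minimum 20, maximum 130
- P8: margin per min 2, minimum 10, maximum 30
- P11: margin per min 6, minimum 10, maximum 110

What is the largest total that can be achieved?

Meeting every minimum uses 20+10+10 = 40 min, leaving 140.
Rank by margin per min: P27 7 > P11 6 > P8 2.
Give P27 110 more to hit its cap of 130 ; 30 left.
P11: +30 (room for 100) → 40. Pool exhausted.
Total = 7×130 + 2×10 + 6×40 = 1170.

1170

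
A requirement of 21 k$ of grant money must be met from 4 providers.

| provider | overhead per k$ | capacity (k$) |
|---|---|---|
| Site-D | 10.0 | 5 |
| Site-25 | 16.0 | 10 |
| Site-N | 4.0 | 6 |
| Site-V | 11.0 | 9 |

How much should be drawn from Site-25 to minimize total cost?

Cheapest first:
Site-N at 4.0: take all 6 k$ ; 15 still needed.
Site-D at 10.0: take all 5 k$ ; 10 still needed.
Site-V at 11.0: take all 9 k$ ; 1 still needed.
Site-25 at 16.0: take 1 of its 10 ; requirement met.

1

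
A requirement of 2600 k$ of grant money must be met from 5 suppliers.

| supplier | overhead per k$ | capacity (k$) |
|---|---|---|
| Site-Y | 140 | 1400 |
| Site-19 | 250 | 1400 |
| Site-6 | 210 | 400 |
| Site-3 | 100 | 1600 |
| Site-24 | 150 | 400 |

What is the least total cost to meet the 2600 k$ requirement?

300000

Use suppliers in increasing cost order.
Site-3 at 100: take all 1600 k$ → 1000 still needed.
Site-Y at 140: take 1000 of its 1400 → requirement met.
Site-24, Site-6, Site-19: unused.
Cost = 1600×100 + 1000×140 = 300000.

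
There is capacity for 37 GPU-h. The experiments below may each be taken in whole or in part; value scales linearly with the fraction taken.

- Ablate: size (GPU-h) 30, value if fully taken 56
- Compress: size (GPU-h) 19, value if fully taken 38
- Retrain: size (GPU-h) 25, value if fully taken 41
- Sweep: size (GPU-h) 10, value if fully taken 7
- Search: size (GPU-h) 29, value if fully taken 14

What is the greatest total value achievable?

71.6

Best value per unit of size first: Compress 38/19≈2, Ablate 56/30≈1.87, Retrain 41/25≈1.64, Sweep 7/10≈0.7, Search 14/29≈0.483.
Compress: take in full, 19 GPU-h for value 38 → 18 left.
18 GPU-h left: a 18/30 share of Ablate gives 56×18/30 = 33.6.
Total value = 71.6.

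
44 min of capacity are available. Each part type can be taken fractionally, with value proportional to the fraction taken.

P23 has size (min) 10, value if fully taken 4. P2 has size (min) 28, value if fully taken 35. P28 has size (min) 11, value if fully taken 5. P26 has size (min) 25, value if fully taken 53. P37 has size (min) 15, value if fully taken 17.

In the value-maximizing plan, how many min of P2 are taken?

Sort by value density: P26 53/25≈2.12, P2 35/28≈1.25, P37 17/15≈1.13, P28 5/11≈0.455, P23 4/10≈0.4.
All 25 min of P26 fit (value 53) → 19 remain.
Fill the last 19 min with part of P2: 19/28 of it earns 23.75.

19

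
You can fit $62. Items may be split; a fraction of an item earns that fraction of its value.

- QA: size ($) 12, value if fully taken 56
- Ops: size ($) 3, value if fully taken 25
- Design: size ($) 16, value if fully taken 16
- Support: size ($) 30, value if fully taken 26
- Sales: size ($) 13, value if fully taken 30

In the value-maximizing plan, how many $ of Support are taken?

Sort by value density: Ops 25/3≈8.33, QA 56/12≈4.67, Sales 30/13≈2.31, Design 16/16≈1, Support 26/30≈0.867.
Take all of Ops (3 $, value 25) — 59 $ left.
QA: take in full, 12 $ for value 56 — 47 left.
All 13 $ of Sales fit (value 30) — 34 remain.
All 16 $ of Design fit (value 16) — 18 remain.
Only 18 $ remain; take 18/30 of Support for value 26×18/30 = 15.6.

18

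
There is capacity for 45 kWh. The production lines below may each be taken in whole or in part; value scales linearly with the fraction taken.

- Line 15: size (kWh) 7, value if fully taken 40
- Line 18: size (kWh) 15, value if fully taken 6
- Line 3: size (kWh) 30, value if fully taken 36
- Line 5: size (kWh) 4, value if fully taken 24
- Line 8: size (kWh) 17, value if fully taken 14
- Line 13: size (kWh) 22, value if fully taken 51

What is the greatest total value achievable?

129.4

Best value per unit of size first: Line 5 24/4≈6, Line 15 40/7≈5.71, Line 13 51/22≈2.32, Line 3 36/30≈1.2, Line 8 14/17≈0.824, Line 18 6/15≈0.4.
All 4 kWh of Line 5 fit (value 24) ; 41 remain.
Line 15: take in full, 7 kWh for value 40 ; 34 left.
Take all of Line 13 (22 kWh, value 51) ; 12 kWh left.
12 kWh left: a 12/30 share of Line 3 gives 36×12/30 = 14.4.
Total value = 129.4.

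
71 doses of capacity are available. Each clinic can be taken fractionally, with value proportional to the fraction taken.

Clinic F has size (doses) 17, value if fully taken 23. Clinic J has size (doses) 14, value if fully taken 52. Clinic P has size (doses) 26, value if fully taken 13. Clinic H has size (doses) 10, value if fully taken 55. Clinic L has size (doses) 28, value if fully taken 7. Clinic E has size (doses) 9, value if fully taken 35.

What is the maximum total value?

Sort by value density: Clinic H 55/10≈5.5, Clinic E 35/9≈3.89, Clinic J 52/14≈3.71, Clinic F 23/17≈1.35, Clinic P 13/26≈0.5, Clinic L 7/28≈0.25.
Clinic H: take in full, 10 doses for value 55 → 61 left.
Take all of Clinic E (9 doses, value 35) → 52 doses left.
Clinic J: take in full, 14 doses for value 52 → 38 left.
Clinic F: take in full, 17 doses for value 23 → 21 left.
Fill the last 21 doses with part of Clinic P: 21/26 of it earns 10.5.
Total value = 175.5.

175.5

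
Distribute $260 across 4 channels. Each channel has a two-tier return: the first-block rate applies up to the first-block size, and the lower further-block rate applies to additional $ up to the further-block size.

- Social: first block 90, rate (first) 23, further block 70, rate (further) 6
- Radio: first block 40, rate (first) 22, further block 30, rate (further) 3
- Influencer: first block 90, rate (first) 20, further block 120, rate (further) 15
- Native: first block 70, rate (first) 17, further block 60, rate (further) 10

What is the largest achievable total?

Treat each block as its own option and order by rate: Social/tier1 23 > Radio/tier1 22 > Influencer/tier1 20 > Native/tier1 17 > Influencer/tier2 15 > Native/tier2 10 > Social/tier2 6 > Radio/tier2 3.
Social tier1 at 23: fill all 90 ; 170 left.
Fill Radio tier1 block (40 at 22) ; 130 left.
Fill Influencer tier1 block (90 at 20) ; 40 left.
Native/tier1: +40 of 70 at 17; pool empty.
Total = 23×90 + 22×40 + 20×90 + 17×40 = 5430.

5430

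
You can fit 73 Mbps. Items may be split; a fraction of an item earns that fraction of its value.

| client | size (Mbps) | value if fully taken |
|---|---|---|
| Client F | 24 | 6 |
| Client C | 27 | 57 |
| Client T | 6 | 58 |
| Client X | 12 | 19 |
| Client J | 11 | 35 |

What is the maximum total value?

173.25

Sort by value density: Client T 58/6≈9.67, Client J 35/11≈3.18, Client C 57/27≈2.11, Client X 19/12≈1.58, Client F 6/24≈0.25.
Take all of Client T (6 Mbps, value 58) → 67 Mbps left.
Client J: take in full, 11 Mbps for value 35 → 56 left.
All 27 Mbps of Client C fit (value 57) → 29 remain.
All 12 Mbps of Client X fit (value 19) → 17 remain.
Only 17 Mbps remain; take 17/24 of Client F for value 6×17/24 = 4.25.
Total value = 173.25.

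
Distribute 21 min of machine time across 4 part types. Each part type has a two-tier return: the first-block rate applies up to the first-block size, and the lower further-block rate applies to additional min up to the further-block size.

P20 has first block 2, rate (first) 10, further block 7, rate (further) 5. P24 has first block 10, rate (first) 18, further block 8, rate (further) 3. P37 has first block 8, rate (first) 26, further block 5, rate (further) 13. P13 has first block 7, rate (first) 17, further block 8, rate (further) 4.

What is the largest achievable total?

Treat each block as its own option and order by rate: P37/tier1 26 > P24/tier1 18 > P13/tier1 17 > P37/tier2 13 > P20/tier1 10 > P20/tier2 5 > P13/tier2 4 > P24/tier2 3.
P37 tier1 at 26: fill all 8 ; 13 left.
P24 tier1 at 18: fill all 10 ; 3 left.
P13/tier1: +3 of 7 at 17; pool empty.
Total = 26×8 + 18×10 + 17×3 = 439.

439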